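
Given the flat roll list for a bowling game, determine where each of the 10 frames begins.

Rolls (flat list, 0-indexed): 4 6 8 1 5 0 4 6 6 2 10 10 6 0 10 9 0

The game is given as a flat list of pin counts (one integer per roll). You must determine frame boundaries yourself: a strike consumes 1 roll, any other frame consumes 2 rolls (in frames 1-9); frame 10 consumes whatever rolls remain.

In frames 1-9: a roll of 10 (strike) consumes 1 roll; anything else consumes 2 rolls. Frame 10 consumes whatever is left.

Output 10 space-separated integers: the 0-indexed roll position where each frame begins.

Answer: 0 2 4 6 8 10 11 12 14 15

Derivation:
Frame 1 starts at roll index 0: rolls=4,6 (sum=10), consumes 2 rolls
Frame 2 starts at roll index 2: rolls=8,1 (sum=9), consumes 2 rolls
Frame 3 starts at roll index 4: rolls=5,0 (sum=5), consumes 2 rolls
Frame 4 starts at roll index 6: rolls=4,6 (sum=10), consumes 2 rolls
Frame 5 starts at roll index 8: rolls=6,2 (sum=8), consumes 2 rolls
Frame 6 starts at roll index 10: roll=10 (strike), consumes 1 roll
Frame 7 starts at roll index 11: roll=10 (strike), consumes 1 roll
Frame 8 starts at roll index 12: rolls=6,0 (sum=6), consumes 2 rolls
Frame 9 starts at roll index 14: roll=10 (strike), consumes 1 roll
Frame 10 starts at roll index 15: 2 remaining rolls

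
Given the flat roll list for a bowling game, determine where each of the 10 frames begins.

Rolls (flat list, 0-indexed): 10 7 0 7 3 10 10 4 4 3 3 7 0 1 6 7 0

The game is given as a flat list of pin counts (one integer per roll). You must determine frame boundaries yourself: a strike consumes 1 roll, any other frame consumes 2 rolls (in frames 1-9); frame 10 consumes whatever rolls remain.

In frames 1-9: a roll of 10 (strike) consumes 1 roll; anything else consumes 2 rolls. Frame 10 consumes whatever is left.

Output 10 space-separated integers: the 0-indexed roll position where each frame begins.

Answer: 0 1 3 5 6 7 9 11 13 15

Derivation:
Frame 1 starts at roll index 0: roll=10 (strike), consumes 1 roll
Frame 2 starts at roll index 1: rolls=7,0 (sum=7), consumes 2 rolls
Frame 3 starts at roll index 3: rolls=7,3 (sum=10), consumes 2 rolls
Frame 4 starts at roll index 5: roll=10 (strike), consumes 1 roll
Frame 5 starts at roll index 6: roll=10 (strike), consumes 1 roll
Frame 6 starts at roll index 7: rolls=4,4 (sum=8), consumes 2 rolls
Frame 7 starts at roll index 9: rolls=3,3 (sum=6), consumes 2 rolls
Frame 8 starts at roll index 11: rolls=7,0 (sum=7), consumes 2 rolls
Frame 9 starts at roll index 13: rolls=1,6 (sum=7), consumes 2 rolls
Frame 10 starts at roll index 15: 2 remaining rolls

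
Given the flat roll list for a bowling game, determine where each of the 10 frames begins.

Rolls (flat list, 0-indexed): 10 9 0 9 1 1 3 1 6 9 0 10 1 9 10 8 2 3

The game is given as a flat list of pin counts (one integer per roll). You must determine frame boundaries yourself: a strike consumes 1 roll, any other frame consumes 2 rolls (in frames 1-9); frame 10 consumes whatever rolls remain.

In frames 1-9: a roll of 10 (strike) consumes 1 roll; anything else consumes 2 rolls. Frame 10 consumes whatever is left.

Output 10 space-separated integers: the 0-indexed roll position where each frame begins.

Answer: 0 1 3 5 7 9 11 12 14 15

Derivation:
Frame 1 starts at roll index 0: roll=10 (strike), consumes 1 roll
Frame 2 starts at roll index 1: rolls=9,0 (sum=9), consumes 2 rolls
Frame 3 starts at roll index 3: rolls=9,1 (sum=10), consumes 2 rolls
Frame 4 starts at roll index 5: rolls=1,3 (sum=4), consumes 2 rolls
Frame 5 starts at roll index 7: rolls=1,6 (sum=7), consumes 2 rolls
Frame 6 starts at roll index 9: rolls=9,0 (sum=9), consumes 2 rolls
Frame 7 starts at roll index 11: roll=10 (strike), consumes 1 roll
Frame 8 starts at roll index 12: rolls=1,9 (sum=10), consumes 2 rolls
Frame 9 starts at roll index 14: roll=10 (strike), consumes 1 roll
Frame 10 starts at roll index 15: 3 remaining rolls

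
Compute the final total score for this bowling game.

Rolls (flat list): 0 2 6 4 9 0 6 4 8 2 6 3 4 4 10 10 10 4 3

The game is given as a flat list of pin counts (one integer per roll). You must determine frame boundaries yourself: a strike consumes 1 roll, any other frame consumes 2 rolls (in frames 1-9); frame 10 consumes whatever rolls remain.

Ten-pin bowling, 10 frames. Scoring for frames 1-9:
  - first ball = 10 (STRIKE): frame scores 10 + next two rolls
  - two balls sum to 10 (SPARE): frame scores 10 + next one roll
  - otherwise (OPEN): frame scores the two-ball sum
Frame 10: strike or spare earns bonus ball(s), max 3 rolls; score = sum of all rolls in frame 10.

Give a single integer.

Frame 1: OPEN (0+2=2). Cumulative: 2
Frame 2: SPARE (6+4=10). 10 + next roll (9) = 19. Cumulative: 21
Frame 3: OPEN (9+0=9). Cumulative: 30
Frame 4: SPARE (6+4=10). 10 + next roll (8) = 18. Cumulative: 48
Frame 5: SPARE (8+2=10). 10 + next roll (6) = 16. Cumulative: 64
Frame 6: OPEN (6+3=9). Cumulative: 73
Frame 7: OPEN (4+4=8). Cumulative: 81
Frame 8: STRIKE. 10 + next two rolls (10+10) = 30. Cumulative: 111
Frame 9: STRIKE. 10 + next two rolls (10+4) = 24. Cumulative: 135
Frame 10: STRIKE. Sum of all frame-10 rolls (10+4+3) = 17. Cumulative: 152

Answer: 152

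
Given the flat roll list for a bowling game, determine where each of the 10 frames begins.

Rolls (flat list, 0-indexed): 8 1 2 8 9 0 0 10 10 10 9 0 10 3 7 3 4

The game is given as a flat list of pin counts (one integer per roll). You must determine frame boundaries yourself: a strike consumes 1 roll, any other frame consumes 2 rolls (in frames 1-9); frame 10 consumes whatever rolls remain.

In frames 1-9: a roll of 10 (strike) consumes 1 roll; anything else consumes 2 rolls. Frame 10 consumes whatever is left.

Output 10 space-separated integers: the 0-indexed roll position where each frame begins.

Answer: 0 2 4 6 8 9 10 12 13 15

Derivation:
Frame 1 starts at roll index 0: rolls=8,1 (sum=9), consumes 2 rolls
Frame 2 starts at roll index 2: rolls=2,8 (sum=10), consumes 2 rolls
Frame 3 starts at roll index 4: rolls=9,0 (sum=9), consumes 2 rolls
Frame 4 starts at roll index 6: rolls=0,10 (sum=10), consumes 2 rolls
Frame 5 starts at roll index 8: roll=10 (strike), consumes 1 roll
Frame 6 starts at roll index 9: roll=10 (strike), consumes 1 roll
Frame 7 starts at roll index 10: rolls=9,0 (sum=9), consumes 2 rolls
Frame 8 starts at roll index 12: roll=10 (strike), consumes 1 roll
Frame 9 starts at roll index 13: rolls=3,7 (sum=10), consumes 2 rolls
Frame 10 starts at roll index 15: 2 remaining rolls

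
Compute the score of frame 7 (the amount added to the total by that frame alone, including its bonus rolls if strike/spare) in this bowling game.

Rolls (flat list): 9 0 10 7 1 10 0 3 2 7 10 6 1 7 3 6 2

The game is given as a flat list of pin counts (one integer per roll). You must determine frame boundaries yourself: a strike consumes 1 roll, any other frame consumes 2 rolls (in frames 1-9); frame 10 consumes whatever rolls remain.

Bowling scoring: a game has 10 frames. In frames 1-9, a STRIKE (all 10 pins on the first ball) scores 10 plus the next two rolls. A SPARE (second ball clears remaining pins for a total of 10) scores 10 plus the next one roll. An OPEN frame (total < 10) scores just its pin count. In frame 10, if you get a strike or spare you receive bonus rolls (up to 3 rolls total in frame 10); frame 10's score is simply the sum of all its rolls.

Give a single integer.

Answer: 17

Derivation:
Frame 1: OPEN (9+0=9). Cumulative: 9
Frame 2: STRIKE. 10 + next two rolls (7+1) = 18. Cumulative: 27
Frame 3: OPEN (7+1=8). Cumulative: 35
Frame 4: STRIKE. 10 + next two rolls (0+3) = 13. Cumulative: 48
Frame 5: OPEN (0+3=3). Cumulative: 51
Frame 6: OPEN (2+7=9). Cumulative: 60
Frame 7: STRIKE. 10 + next two rolls (6+1) = 17. Cumulative: 77
Frame 8: OPEN (6+1=7). Cumulative: 84
Frame 9: SPARE (7+3=10). 10 + next roll (6) = 16. Cumulative: 100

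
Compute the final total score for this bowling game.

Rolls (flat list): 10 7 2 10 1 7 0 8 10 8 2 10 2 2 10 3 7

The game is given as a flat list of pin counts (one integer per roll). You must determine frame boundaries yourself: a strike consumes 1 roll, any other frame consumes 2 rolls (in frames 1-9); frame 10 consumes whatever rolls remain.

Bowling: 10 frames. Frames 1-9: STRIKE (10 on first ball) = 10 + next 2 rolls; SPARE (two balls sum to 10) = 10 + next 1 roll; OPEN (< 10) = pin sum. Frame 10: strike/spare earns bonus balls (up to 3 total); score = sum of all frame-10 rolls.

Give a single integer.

Frame 1: STRIKE. 10 + next two rolls (7+2) = 19. Cumulative: 19
Frame 2: OPEN (7+2=9). Cumulative: 28
Frame 3: STRIKE. 10 + next two rolls (1+7) = 18. Cumulative: 46
Frame 4: OPEN (1+7=8). Cumulative: 54
Frame 5: OPEN (0+8=8). Cumulative: 62
Frame 6: STRIKE. 10 + next two rolls (8+2) = 20. Cumulative: 82
Frame 7: SPARE (8+2=10). 10 + next roll (10) = 20. Cumulative: 102
Frame 8: STRIKE. 10 + next two rolls (2+2) = 14. Cumulative: 116
Frame 9: OPEN (2+2=4). Cumulative: 120
Frame 10: STRIKE. Sum of all frame-10 rolls (10+3+7) = 20. Cumulative: 140

Answer: 140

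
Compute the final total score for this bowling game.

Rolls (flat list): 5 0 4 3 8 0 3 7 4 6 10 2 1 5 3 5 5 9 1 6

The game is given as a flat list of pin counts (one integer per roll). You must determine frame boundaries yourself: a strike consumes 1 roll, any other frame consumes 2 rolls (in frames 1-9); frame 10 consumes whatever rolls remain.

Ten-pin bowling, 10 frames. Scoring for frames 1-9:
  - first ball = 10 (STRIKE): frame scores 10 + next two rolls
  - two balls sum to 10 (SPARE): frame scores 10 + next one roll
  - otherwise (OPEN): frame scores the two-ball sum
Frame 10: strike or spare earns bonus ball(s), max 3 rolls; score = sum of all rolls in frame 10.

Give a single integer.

Answer: 113

Derivation:
Frame 1: OPEN (5+0=5). Cumulative: 5
Frame 2: OPEN (4+3=7). Cumulative: 12
Frame 3: OPEN (8+0=8). Cumulative: 20
Frame 4: SPARE (3+7=10). 10 + next roll (4) = 14. Cumulative: 34
Frame 5: SPARE (4+6=10). 10 + next roll (10) = 20. Cumulative: 54
Frame 6: STRIKE. 10 + next two rolls (2+1) = 13. Cumulative: 67
Frame 7: OPEN (2+1=3). Cumulative: 70
Frame 8: OPEN (5+3=8). Cumulative: 78
Frame 9: SPARE (5+5=10). 10 + next roll (9) = 19. Cumulative: 97
Frame 10: SPARE. Sum of all frame-10 rolls (9+1+6) = 16. Cumulative: 113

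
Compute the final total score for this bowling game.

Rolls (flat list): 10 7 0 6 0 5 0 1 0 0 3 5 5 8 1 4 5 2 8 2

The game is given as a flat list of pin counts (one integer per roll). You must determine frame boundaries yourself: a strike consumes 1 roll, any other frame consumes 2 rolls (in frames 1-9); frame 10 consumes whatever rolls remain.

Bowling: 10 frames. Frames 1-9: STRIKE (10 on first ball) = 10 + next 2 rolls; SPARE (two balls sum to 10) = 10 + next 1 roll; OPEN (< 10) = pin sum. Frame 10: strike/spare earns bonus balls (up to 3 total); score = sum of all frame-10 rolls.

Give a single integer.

Answer: 87

Derivation:
Frame 1: STRIKE. 10 + next two rolls (7+0) = 17. Cumulative: 17
Frame 2: OPEN (7+0=7). Cumulative: 24
Frame 3: OPEN (6+0=6). Cumulative: 30
Frame 4: OPEN (5+0=5). Cumulative: 35
Frame 5: OPEN (1+0=1). Cumulative: 36
Frame 6: OPEN (0+3=3). Cumulative: 39
Frame 7: SPARE (5+5=10). 10 + next roll (8) = 18. Cumulative: 57
Frame 8: OPEN (8+1=9). Cumulative: 66
Frame 9: OPEN (4+5=9). Cumulative: 75
Frame 10: SPARE. Sum of all frame-10 rolls (2+8+2) = 12. Cumulative: 87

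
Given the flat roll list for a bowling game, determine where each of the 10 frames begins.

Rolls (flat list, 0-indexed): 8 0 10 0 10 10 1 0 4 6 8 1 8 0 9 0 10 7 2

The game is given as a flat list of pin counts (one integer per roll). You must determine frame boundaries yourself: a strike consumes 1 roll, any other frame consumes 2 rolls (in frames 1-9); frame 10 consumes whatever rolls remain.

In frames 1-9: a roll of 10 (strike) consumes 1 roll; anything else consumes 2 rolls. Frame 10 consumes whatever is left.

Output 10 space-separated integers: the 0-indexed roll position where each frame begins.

Answer: 0 2 3 5 6 8 10 12 14 16

Derivation:
Frame 1 starts at roll index 0: rolls=8,0 (sum=8), consumes 2 rolls
Frame 2 starts at roll index 2: roll=10 (strike), consumes 1 roll
Frame 3 starts at roll index 3: rolls=0,10 (sum=10), consumes 2 rolls
Frame 4 starts at roll index 5: roll=10 (strike), consumes 1 roll
Frame 5 starts at roll index 6: rolls=1,0 (sum=1), consumes 2 rolls
Frame 6 starts at roll index 8: rolls=4,6 (sum=10), consumes 2 rolls
Frame 7 starts at roll index 10: rolls=8,1 (sum=9), consumes 2 rolls
Frame 8 starts at roll index 12: rolls=8,0 (sum=8), consumes 2 rolls
Frame 9 starts at roll index 14: rolls=9,0 (sum=9), consumes 2 rolls
Frame 10 starts at roll index 16: 3 remaining rolls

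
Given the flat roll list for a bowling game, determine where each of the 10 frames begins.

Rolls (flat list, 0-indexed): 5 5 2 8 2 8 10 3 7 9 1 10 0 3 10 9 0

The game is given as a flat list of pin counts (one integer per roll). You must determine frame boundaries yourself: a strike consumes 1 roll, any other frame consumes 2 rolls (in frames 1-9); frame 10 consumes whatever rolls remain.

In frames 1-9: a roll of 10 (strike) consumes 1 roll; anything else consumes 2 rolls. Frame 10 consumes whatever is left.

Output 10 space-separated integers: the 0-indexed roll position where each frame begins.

Frame 1 starts at roll index 0: rolls=5,5 (sum=10), consumes 2 rolls
Frame 2 starts at roll index 2: rolls=2,8 (sum=10), consumes 2 rolls
Frame 3 starts at roll index 4: rolls=2,8 (sum=10), consumes 2 rolls
Frame 4 starts at roll index 6: roll=10 (strike), consumes 1 roll
Frame 5 starts at roll index 7: rolls=3,7 (sum=10), consumes 2 rolls
Frame 6 starts at roll index 9: rolls=9,1 (sum=10), consumes 2 rolls
Frame 7 starts at roll index 11: roll=10 (strike), consumes 1 roll
Frame 8 starts at roll index 12: rolls=0,3 (sum=3), consumes 2 rolls
Frame 9 starts at roll index 14: roll=10 (strike), consumes 1 roll
Frame 10 starts at roll index 15: 2 remaining rolls

Answer: 0 2 4 6 7 9 11 12 14 15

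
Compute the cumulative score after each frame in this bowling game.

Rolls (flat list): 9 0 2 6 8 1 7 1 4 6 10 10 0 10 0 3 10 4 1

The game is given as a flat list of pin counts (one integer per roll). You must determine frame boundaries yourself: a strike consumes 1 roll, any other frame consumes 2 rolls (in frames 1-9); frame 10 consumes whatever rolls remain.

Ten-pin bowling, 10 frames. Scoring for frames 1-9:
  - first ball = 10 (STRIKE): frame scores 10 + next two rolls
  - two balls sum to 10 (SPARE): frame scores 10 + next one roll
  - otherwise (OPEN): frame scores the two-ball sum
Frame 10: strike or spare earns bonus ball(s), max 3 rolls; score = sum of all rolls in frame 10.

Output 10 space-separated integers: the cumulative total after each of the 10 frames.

Frame 1: OPEN (9+0=9). Cumulative: 9
Frame 2: OPEN (2+6=8). Cumulative: 17
Frame 3: OPEN (8+1=9). Cumulative: 26
Frame 4: OPEN (7+1=8). Cumulative: 34
Frame 5: SPARE (4+6=10). 10 + next roll (10) = 20. Cumulative: 54
Frame 6: STRIKE. 10 + next two rolls (10+0) = 20. Cumulative: 74
Frame 7: STRIKE. 10 + next two rolls (0+10) = 20. Cumulative: 94
Frame 8: SPARE (0+10=10). 10 + next roll (0) = 10. Cumulative: 104
Frame 9: OPEN (0+3=3). Cumulative: 107
Frame 10: STRIKE. Sum of all frame-10 rolls (10+4+1) = 15. Cumulative: 122

Answer: 9 17 26 34 54 74 94 104 107 122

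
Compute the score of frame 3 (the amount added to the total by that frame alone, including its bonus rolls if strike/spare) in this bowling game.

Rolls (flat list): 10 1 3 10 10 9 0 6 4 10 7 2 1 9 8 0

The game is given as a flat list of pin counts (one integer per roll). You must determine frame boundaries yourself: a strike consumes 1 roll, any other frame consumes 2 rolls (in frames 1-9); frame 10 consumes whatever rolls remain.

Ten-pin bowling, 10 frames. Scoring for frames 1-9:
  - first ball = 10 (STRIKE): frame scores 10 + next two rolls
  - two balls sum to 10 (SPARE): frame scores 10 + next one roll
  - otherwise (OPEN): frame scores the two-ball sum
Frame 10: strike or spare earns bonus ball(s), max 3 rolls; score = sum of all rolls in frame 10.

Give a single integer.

Frame 1: STRIKE. 10 + next two rolls (1+3) = 14. Cumulative: 14
Frame 2: OPEN (1+3=4). Cumulative: 18
Frame 3: STRIKE. 10 + next two rolls (10+9) = 29. Cumulative: 47
Frame 4: STRIKE. 10 + next two rolls (9+0) = 19. Cumulative: 66
Frame 5: OPEN (9+0=9). Cumulative: 75

Answer: 29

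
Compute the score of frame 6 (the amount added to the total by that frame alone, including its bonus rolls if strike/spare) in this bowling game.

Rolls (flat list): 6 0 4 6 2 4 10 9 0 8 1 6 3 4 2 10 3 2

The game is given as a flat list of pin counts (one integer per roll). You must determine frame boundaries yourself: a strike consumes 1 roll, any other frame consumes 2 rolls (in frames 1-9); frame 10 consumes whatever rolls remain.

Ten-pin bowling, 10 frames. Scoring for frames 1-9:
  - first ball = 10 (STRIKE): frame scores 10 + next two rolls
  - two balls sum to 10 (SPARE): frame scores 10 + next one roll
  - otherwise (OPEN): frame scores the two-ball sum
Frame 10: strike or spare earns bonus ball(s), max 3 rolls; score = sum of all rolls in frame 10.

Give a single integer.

Answer: 9

Derivation:
Frame 1: OPEN (6+0=6). Cumulative: 6
Frame 2: SPARE (4+6=10). 10 + next roll (2) = 12. Cumulative: 18
Frame 3: OPEN (2+4=6). Cumulative: 24
Frame 4: STRIKE. 10 + next two rolls (9+0) = 19. Cumulative: 43
Frame 5: OPEN (9+0=9). Cumulative: 52
Frame 6: OPEN (8+1=9). Cumulative: 61
Frame 7: OPEN (6+3=9). Cumulative: 70
Frame 8: OPEN (4+2=6). Cumulative: 76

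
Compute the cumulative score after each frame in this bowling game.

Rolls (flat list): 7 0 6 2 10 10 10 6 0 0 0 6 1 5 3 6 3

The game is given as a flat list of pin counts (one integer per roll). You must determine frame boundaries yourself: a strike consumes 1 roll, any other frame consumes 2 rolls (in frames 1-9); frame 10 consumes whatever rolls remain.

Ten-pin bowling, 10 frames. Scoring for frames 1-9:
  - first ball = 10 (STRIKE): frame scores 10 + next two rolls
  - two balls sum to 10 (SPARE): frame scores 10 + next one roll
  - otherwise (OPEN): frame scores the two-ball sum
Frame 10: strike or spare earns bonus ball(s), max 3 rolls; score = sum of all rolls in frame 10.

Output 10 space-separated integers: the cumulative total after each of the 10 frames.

Frame 1: OPEN (7+0=7). Cumulative: 7
Frame 2: OPEN (6+2=8). Cumulative: 15
Frame 3: STRIKE. 10 + next two rolls (10+10) = 30. Cumulative: 45
Frame 4: STRIKE. 10 + next two rolls (10+6) = 26. Cumulative: 71
Frame 5: STRIKE. 10 + next two rolls (6+0) = 16. Cumulative: 87
Frame 6: OPEN (6+0=6). Cumulative: 93
Frame 7: OPEN (0+0=0). Cumulative: 93
Frame 8: OPEN (6+1=7). Cumulative: 100
Frame 9: OPEN (5+3=8). Cumulative: 108
Frame 10: OPEN. Sum of all frame-10 rolls (6+3) = 9. Cumulative: 117

Answer: 7 15 45 71 87 93 93 100 108 117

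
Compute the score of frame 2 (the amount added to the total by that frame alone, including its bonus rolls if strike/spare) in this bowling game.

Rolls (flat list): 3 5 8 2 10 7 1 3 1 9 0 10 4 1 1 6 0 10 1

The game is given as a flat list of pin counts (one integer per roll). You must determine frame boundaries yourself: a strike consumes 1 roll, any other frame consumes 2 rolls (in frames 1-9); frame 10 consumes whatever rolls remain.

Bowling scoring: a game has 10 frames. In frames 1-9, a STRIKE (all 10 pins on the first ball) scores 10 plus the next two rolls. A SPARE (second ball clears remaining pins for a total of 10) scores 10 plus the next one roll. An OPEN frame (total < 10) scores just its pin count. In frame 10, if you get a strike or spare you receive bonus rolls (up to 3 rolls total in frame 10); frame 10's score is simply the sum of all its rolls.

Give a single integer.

Frame 1: OPEN (3+5=8). Cumulative: 8
Frame 2: SPARE (8+2=10). 10 + next roll (10) = 20. Cumulative: 28
Frame 3: STRIKE. 10 + next two rolls (7+1) = 18. Cumulative: 46
Frame 4: OPEN (7+1=8). Cumulative: 54

Answer: 20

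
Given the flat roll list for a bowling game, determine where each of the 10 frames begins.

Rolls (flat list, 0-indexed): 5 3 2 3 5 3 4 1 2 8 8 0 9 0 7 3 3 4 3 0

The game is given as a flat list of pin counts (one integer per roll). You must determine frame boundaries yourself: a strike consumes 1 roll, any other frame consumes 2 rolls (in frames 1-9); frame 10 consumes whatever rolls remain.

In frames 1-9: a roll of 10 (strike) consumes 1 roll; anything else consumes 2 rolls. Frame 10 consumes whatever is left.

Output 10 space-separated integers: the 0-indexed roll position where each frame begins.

Answer: 0 2 4 6 8 10 12 14 16 18

Derivation:
Frame 1 starts at roll index 0: rolls=5,3 (sum=8), consumes 2 rolls
Frame 2 starts at roll index 2: rolls=2,3 (sum=5), consumes 2 rolls
Frame 3 starts at roll index 4: rolls=5,3 (sum=8), consumes 2 rolls
Frame 4 starts at roll index 6: rolls=4,1 (sum=5), consumes 2 rolls
Frame 5 starts at roll index 8: rolls=2,8 (sum=10), consumes 2 rolls
Frame 6 starts at roll index 10: rolls=8,0 (sum=8), consumes 2 rolls
Frame 7 starts at roll index 12: rolls=9,0 (sum=9), consumes 2 rolls
Frame 8 starts at roll index 14: rolls=7,3 (sum=10), consumes 2 rolls
Frame 9 starts at roll index 16: rolls=3,4 (sum=7), consumes 2 rolls
Frame 10 starts at roll index 18: 2 remaining rolls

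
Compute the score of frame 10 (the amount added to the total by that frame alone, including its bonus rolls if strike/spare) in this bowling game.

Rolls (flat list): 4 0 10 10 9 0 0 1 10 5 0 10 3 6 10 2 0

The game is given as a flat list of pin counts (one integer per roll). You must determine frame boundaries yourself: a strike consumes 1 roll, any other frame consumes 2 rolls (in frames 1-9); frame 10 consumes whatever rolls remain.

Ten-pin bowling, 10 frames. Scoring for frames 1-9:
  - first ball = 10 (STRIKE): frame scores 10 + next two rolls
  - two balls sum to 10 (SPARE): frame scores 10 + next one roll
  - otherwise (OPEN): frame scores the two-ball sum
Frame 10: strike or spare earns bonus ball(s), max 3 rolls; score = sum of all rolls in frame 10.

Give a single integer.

Answer: 12

Derivation:
Frame 1: OPEN (4+0=4). Cumulative: 4
Frame 2: STRIKE. 10 + next two rolls (10+9) = 29. Cumulative: 33
Frame 3: STRIKE. 10 + next two rolls (9+0) = 19. Cumulative: 52
Frame 4: OPEN (9+0=9). Cumulative: 61
Frame 5: OPEN (0+1=1). Cumulative: 62
Frame 6: STRIKE. 10 + next two rolls (5+0) = 15. Cumulative: 77
Frame 7: OPEN (5+0=5). Cumulative: 82
Frame 8: STRIKE. 10 + next two rolls (3+6) = 19. Cumulative: 101
Frame 9: OPEN (3+6=9). Cumulative: 110
Frame 10: STRIKE. Sum of all frame-10 rolls (10+2+0) = 12. Cumulative: 122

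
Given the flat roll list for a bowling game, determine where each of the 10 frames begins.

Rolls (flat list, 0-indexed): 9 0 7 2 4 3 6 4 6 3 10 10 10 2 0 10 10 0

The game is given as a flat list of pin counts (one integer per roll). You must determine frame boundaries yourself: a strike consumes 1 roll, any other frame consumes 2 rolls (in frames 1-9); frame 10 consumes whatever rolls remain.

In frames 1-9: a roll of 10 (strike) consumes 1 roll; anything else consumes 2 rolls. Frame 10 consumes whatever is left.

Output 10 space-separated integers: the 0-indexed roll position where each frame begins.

Answer: 0 2 4 6 8 10 11 12 13 15

Derivation:
Frame 1 starts at roll index 0: rolls=9,0 (sum=9), consumes 2 rolls
Frame 2 starts at roll index 2: rolls=7,2 (sum=9), consumes 2 rolls
Frame 3 starts at roll index 4: rolls=4,3 (sum=7), consumes 2 rolls
Frame 4 starts at roll index 6: rolls=6,4 (sum=10), consumes 2 rolls
Frame 5 starts at roll index 8: rolls=6,3 (sum=9), consumes 2 rolls
Frame 6 starts at roll index 10: roll=10 (strike), consumes 1 roll
Frame 7 starts at roll index 11: roll=10 (strike), consumes 1 roll
Frame 8 starts at roll index 12: roll=10 (strike), consumes 1 roll
Frame 9 starts at roll index 13: rolls=2,0 (sum=2), consumes 2 rolls
Frame 10 starts at roll index 15: 3 remaining rolls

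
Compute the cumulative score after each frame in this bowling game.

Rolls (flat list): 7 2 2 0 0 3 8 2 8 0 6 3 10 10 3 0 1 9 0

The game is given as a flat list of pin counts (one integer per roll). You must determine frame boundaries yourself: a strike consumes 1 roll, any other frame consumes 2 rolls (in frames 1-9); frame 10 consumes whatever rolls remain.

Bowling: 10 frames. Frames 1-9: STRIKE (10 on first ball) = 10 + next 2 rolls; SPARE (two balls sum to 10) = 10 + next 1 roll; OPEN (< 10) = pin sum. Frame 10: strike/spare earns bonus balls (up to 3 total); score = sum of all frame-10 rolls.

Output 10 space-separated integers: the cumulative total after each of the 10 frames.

Frame 1: OPEN (7+2=9). Cumulative: 9
Frame 2: OPEN (2+0=2). Cumulative: 11
Frame 3: OPEN (0+3=3). Cumulative: 14
Frame 4: SPARE (8+2=10). 10 + next roll (8) = 18. Cumulative: 32
Frame 5: OPEN (8+0=8). Cumulative: 40
Frame 6: OPEN (6+3=9). Cumulative: 49
Frame 7: STRIKE. 10 + next two rolls (10+3) = 23. Cumulative: 72
Frame 8: STRIKE. 10 + next two rolls (3+0) = 13. Cumulative: 85
Frame 9: OPEN (3+0=3). Cumulative: 88
Frame 10: SPARE. Sum of all frame-10 rolls (1+9+0) = 10. Cumulative: 98

Answer: 9 11 14 32 40 49 72 85 88 98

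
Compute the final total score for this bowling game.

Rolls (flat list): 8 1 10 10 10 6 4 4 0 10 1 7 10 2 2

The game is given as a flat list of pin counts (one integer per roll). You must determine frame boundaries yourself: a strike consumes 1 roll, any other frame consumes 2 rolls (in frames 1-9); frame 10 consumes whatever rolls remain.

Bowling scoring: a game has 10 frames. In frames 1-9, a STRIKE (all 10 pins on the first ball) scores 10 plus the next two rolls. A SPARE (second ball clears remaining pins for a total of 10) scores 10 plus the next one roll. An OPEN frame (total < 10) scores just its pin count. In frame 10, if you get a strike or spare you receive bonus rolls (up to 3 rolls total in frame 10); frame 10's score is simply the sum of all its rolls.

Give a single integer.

Answer: 147

Derivation:
Frame 1: OPEN (8+1=9). Cumulative: 9
Frame 2: STRIKE. 10 + next two rolls (10+10) = 30. Cumulative: 39
Frame 3: STRIKE. 10 + next two rolls (10+6) = 26. Cumulative: 65
Frame 4: STRIKE. 10 + next two rolls (6+4) = 20. Cumulative: 85
Frame 5: SPARE (6+4=10). 10 + next roll (4) = 14. Cumulative: 99
Frame 6: OPEN (4+0=4). Cumulative: 103
Frame 7: STRIKE. 10 + next two rolls (1+7) = 18. Cumulative: 121
Frame 8: OPEN (1+7=8). Cumulative: 129
Frame 9: STRIKE. 10 + next two rolls (2+2) = 14. Cumulative: 143
Frame 10: OPEN. Sum of all frame-10 rolls (2+2) = 4. Cumulative: 147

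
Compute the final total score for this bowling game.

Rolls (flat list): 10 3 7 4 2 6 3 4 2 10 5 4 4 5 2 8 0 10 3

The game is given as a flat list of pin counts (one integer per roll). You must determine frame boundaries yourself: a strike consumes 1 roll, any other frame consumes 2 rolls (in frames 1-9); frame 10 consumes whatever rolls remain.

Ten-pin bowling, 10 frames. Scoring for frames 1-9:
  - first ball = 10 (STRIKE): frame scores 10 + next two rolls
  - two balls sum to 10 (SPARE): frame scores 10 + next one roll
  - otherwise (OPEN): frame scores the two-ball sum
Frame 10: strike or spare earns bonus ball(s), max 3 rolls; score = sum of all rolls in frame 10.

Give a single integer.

Answer: 115

Derivation:
Frame 1: STRIKE. 10 + next two rolls (3+7) = 20. Cumulative: 20
Frame 2: SPARE (3+7=10). 10 + next roll (4) = 14. Cumulative: 34
Frame 3: OPEN (4+2=6). Cumulative: 40
Frame 4: OPEN (6+3=9). Cumulative: 49
Frame 5: OPEN (4+2=6). Cumulative: 55
Frame 6: STRIKE. 10 + next two rolls (5+4) = 19. Cumulative: 74
Frame 7: OPEN (5+4=9). Cumulative: 83
Frame 8: OPEN (4+5=9). Cumulative: 92
Frame 9: SPARE (2+8=10). 10 + next roll (0) = 10. Cumulative: 102
Frame 10: SPARE. Sum of all frame-10 rolls (0+10+3) = 13. Cumulative: 115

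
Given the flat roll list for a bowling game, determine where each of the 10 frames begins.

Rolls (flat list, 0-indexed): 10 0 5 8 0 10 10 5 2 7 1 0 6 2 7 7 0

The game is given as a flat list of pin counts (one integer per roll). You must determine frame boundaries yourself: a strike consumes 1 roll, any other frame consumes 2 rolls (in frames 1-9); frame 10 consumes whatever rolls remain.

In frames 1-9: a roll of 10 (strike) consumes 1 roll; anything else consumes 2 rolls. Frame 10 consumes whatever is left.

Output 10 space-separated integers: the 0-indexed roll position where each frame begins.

Answer: 0 1 3 5 6 7 9 11 13 15

Derivation:
Frame 1 starts at roll index 0: roll=10 (strike), consumes 1 roll
Frame 2 starts at roll index 1: rolls=0,5 (sum=5), consumes 2 rolls
Frame 3 starts at roll index 3: rolls=8,0 (sum=8), consumes 2 rolls
Frame 4 starts at roll index 5: roll=10 (strike), consumes 1 roll
Frame 5 starts at roll index 6: roll=10 (strike), consumes 1 roll
Frame 6 starts at roll index 7: rolls=5,2 (sum=7), consumes 2 rolls
Frame 7 starts at roll index 9: rolls=7,1 (sum=8), consumes 2 rolls
Frame 8 starts at roll index 11: rolls=0,6 (sum=6), consumes 2 rolls
Frame 9 starts at roll index 13: rolls=2,7 (sum=9), consumes 2 rolls
Frame 10 starts at roll index 15: 2 remaining rolls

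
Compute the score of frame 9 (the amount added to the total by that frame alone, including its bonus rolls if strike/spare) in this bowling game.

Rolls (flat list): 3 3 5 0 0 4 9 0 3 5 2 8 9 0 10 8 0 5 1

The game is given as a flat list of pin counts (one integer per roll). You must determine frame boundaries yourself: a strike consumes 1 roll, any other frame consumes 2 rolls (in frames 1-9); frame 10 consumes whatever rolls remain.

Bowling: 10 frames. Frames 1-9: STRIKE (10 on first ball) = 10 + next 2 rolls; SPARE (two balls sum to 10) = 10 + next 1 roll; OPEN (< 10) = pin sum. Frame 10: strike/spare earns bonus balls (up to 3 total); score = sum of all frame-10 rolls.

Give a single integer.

Frame 1: OPEN (3+3=6). Cumulative: 6
Frame 2: OPEN (5+0=5). Cumulative: 11
Frame 3: OPEN (0+4=4). Cumulative: 15
Frame 4: OPEN (9+0=9). Cumulative: 24
Frame 5: OPEN (3+5=8). Cumulative: 32
Frame 6: SPARE (2+8=10). 10 + next roll (9) = 19. Cumulative: 51
Frame 7: OPEN (9+0=9). Cumulative: 60
Frame 8: STRIKE. 10 + next two rolls (8+0) = 18. Cumulative: 78
Frame 9: OPEN (8+0=8). Cumulative: 86
Frame 10: OPEN. Sum of all frame-10 rolls (5+1) = 6. Cumulative: 92

Answer: 8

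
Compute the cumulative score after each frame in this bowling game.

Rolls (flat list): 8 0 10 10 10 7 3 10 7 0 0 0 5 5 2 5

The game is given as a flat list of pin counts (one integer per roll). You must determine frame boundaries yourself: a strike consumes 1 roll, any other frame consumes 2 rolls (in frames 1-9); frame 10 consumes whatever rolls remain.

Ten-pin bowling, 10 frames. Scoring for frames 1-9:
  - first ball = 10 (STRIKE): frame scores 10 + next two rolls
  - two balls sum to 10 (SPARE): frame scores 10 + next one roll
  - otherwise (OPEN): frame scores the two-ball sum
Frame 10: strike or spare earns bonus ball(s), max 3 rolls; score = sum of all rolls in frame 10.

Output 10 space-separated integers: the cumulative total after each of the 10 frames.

Answer: 8 38 65 85 105 122 129 129 141 148

Derivation:
Frame 1: OPEN (8+0=8). Cumulative: 8
Frame 2: STRIKE. 10 + next two rolls (10+10) = 30. Cumulative: 38
Frame 3: STRIKE. 10 + next two rolls (10+7) = 27. Cumulative: 65
Frame 4: STRIKE. 10 + next two rolls (7+3) = 20. Cumulative: 85
Frame 5: SPARE (7+3=10). 10 + next roll (10) = 20. Cumulative: 105
Frame 6: STRIKE. 10 + next two rolls (7+0) = 17. Cumulative: 122
Frame 7: OPEN (7+0=7). Cumulative: 129
Frame 8: OPEN (0+0=0). Cumulative: 129
Frame 9: SPARE (5+5=10). 10 + next roll (2) = 12. Cumulative: 141
Frame 10: OPEN. Sum of all frame-10 rolls (2+5) = 7. Cumulative: 148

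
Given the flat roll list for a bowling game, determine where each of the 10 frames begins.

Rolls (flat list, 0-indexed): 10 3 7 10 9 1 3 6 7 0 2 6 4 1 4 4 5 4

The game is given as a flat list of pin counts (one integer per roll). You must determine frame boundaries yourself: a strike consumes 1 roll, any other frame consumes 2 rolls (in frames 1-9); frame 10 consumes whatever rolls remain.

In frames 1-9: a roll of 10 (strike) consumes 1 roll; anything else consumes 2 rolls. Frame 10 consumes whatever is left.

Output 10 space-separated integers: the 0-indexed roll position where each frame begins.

Frame 1 starts at roll index 0: roll=10 (strike), consumes 1 roll
Frame 2 starts at roll index 1: rolls=3,7 (sum=10), consumes 2 rolls
Frame 3 starts at roll index 3: roll=10 (strike), consumes 1 roll
Frame 4 starts at roll index 4: rolls=9,1 (sum=10), consumes 2 rolls
Frame 5 starts at roll index 6: rolls=3,6 (sum=9), consumes 2 rolls
Frame 6 starts at roll index 8: rolls=7,0 (sum=7), consumes 2 rolls
Frame 7 starts at roll index 10: rolls=2,6 (sum=8), consumes 2 rolls
Frame 8 starts at roll index 12: rolls=4,1 (sum=5), consumes 2 rolls
Frame 9 starts at roll index 14: rolls=4,4 (sum=8), consumes 2 rolls
Frame 10 starts at roll index 16: 2 remaining rolls

Answer: 0 1 3 4 6 8 10 12 14 16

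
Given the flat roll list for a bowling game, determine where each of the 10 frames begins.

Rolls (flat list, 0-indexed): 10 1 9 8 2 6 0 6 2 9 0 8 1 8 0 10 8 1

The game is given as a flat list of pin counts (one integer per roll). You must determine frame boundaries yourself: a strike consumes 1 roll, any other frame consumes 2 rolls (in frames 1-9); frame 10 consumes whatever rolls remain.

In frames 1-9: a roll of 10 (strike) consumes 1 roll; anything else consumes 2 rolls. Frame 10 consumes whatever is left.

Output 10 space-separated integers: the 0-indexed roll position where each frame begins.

Answer: 0 1 3 5 7 9 11 13 15 16

Derivation:
Frame 1 starts at roll index 0: roll=10 (strike), consumes 1 roll
Frame 2 starts at roll index 1: rolls=1,9 (sum=10), consumes 2 rolls
Frame 3 starts at roll index 3: rolls=8,2 (sum=10), consumes 2 rolls
Frame 4 starts at roll index 5: rolls=6,0 (sum=6), consumes 2 rolls
Frame 5 starts at roll index 7: rolls=6,2 (sum=8), consumes 2 rolls
Frame 6 starts at roll index 9: rolls=9,0 (sum=9), consumes 2 rolls
Frame 7 starts at roll index 11: rolls=8,1 (sum=9), consumes 2 rolls
Frame 8 starts at roll index 13: rolls=8,0 (sum=8), consumes 2 rolls
Frame 9 starts at roll index 15: roll=10 (strike), consumes 1 roll
Frame 10 starts at roll index 16: 2 remaining rolls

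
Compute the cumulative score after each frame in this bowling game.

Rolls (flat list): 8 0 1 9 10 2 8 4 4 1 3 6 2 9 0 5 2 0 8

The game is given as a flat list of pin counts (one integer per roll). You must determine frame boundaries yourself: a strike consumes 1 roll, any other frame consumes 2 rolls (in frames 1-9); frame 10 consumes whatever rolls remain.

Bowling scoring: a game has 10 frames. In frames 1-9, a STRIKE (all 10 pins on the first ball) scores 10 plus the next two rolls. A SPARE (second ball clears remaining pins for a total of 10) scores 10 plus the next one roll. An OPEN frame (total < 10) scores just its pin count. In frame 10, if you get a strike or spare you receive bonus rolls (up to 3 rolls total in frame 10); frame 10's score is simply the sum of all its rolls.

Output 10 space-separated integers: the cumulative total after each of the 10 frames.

Frame 1: OPEN (8+0=8). Cumulative: 8
Frame 2: SPARE (1+9=10). 10 + next roll (10) = 20. Cumulative: 28
Frame 3: STRIKE. 10 + next two rolls (2+8) = 20. Cumulative: 48
Frame 4: SPARE (2+8=10). 10 + next roll (4) = 14. Cumulative: 62
Frame 5: OPEN (4+4=8). Cumulative: 70
Frame 6: OPEN (1+3=4). Cumulative: 74
Frame 7: OPEN (6+2=8). Cumulative: 82
Frame 8: OPEN (9+0=9). Cumulative: 91
Frame 9: OPEN (5+2=7). Cumulative: 98
Frame 10: OPEN. Sum of all frame-10 rolls (0+8) = 8. Cumulative: 106

Answer: 8 28 48 62 70 74 82 91 98 106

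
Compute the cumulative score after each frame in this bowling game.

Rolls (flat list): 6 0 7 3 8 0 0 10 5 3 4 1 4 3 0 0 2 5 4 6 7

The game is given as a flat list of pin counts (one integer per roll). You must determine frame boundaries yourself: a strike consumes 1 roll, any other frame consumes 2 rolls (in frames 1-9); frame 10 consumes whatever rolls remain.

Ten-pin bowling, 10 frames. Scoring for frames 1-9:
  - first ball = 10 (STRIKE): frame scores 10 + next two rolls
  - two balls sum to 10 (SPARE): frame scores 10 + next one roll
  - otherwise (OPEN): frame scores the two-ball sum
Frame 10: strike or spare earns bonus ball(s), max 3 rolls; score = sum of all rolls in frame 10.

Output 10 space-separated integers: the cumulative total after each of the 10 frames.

Answer: 6 24 32 47 55 60 67 67 74 91

Derivation:
Frame 1: OPEN (6+0=6). Cumulative: 6
Frame 2: SPARE (7+3=10). 10 + next roll (8) = 18. Cumulative: 24
Frame 3: OPEN (8+0=8). Cumulative: 32
Frame 4: SPARE (0+10=10). 10 + next roll (5) = 15. Cumulative: 47
Frame 5: OPEN (5+3=8). Cumulative: 55
Frame 6: OPEN (4+1=5). Cumulative: 60
Frame 7: OPEN (4+3=7). Cumulative: 67
Frame 8: OPEN (0+0=0). Cumulative: 67
Frame 9: OPEN (2+5=7). Cumulative: 74
Frame 10: SPARE. Sum of all frame-10 rolls (4+6+7) = 17. Cumulative: 91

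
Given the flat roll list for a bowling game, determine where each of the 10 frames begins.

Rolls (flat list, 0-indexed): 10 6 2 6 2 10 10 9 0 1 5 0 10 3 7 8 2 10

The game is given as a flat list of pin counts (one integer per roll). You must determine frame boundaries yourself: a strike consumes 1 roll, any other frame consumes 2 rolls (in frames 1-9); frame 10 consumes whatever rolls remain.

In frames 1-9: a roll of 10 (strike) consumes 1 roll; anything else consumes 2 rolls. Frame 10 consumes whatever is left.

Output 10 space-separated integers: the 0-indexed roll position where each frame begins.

Answer: 0 1 3 5 6 7 9 11 13 15

Derivation:
Frame 1 starts at roll index 0: roll=10 (strike), consumes 1 roll
Frame 2 starts at roll index 1: rolls=6,2 (sum=8), consumes 2 rolls
Frame 3 starts at roll index 3: rolls=6,2 (sum=8), consumes 2 rolls
Frame 4 starts at roll index 5: roll=10 (strike), consumes 1 roll
Frame 5 starts at roll index 6: roll=10 (strike), consumes 1 roll
Frame 6 starts at roll index 7: rolls=9,0 (sum=9), consumes 2 rolls
Frame 7 starts at roll index 9: rolls=1,5 (sum=6), consumes 2 rolls
Frame 8 starts at roll index 11: rolls=0,10 (sum=10), consumes 2 rolls
Frame 9 starts at roll index 13: rolls=3,7 (sum=10), consumes 2 rolls
Frame 10 starts at roll index 15: 3 remaining rolls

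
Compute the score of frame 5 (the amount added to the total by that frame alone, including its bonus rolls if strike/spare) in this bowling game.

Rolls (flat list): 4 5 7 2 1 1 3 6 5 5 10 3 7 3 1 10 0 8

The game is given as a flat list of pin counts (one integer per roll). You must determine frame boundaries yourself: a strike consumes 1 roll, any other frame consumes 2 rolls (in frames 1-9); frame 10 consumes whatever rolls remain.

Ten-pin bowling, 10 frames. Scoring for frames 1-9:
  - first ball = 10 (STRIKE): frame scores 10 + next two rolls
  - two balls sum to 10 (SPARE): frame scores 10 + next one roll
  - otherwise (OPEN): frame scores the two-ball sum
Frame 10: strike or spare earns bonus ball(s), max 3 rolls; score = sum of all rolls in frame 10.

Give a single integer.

Answer: 20

Derivation:
Frame 1: OPEN (4+5=9). Cumulative: 9
Frame 2: OPEN (7+2=9). Cumulative: 18
Frame 3: OPEN (1+1=2). Cumulative: 20
Frame 4: OPEN (3+6=9). Cumulative: 29
Frame 5: SPARE (5+5=10). 10 + next roll (10) = 20. Cumulative: 49
Frame 6: STRIKE. 10 + next two rolls (3+7) = 20. Cumulative: 69
Frame 7: SPARE (3+7=10). 10 + next roll (3) = 13. Cumulative: 82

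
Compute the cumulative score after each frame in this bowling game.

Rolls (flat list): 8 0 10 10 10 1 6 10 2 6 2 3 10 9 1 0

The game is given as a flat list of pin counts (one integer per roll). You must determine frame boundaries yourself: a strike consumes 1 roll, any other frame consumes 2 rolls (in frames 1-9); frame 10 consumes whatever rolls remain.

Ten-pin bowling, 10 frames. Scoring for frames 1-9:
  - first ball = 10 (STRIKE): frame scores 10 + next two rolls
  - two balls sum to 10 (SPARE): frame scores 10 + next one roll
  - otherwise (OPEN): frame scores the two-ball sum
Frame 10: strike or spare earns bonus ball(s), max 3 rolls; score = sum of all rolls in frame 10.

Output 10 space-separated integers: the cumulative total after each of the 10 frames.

Frame 1: OPEN (8+0=8). Cumulative: 8
Frame 2: STRIKE. 10 + next two rolls (10+10) = 30. Cumulative: 38
Frame 3: STRIKE. 10 + next two rolls (10+1) = 21. Cumulative: 59
Frame 4: STRIKE. 10 + next two rolls (1+6) = 17. Cumulative: 76
Frame 5: OPEN (1+6=7). Cumulative: 83
Frame 6: STRIKE. 10 + next two rolls (2+6) = 18. Cumulative: 101
Frame 7: OPEN (2+6=8). Cumulative: 109
Frame 8: OPEN (2+3=5). Cumulative: 114
Frame 9: STRIKE. 10 + next two rolls (9+1) = 20. Cumulative: 134
Frame 10: SPARE. Sum of all frame-10 rolls (9+1+0) = 10. Cumulative: 144

Answer: 8 38 59 76 83 101 109 114 134 144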